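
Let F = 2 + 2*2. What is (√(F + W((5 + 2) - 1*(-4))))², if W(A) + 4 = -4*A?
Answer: -42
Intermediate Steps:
F = 6 (F = 2 + 4 = 6)
W(A) = -4 - 4*A
(√(F + W((5 + 2) - 1*(-4))))² = (√(6 + (-4 - 4*((5 + 2) - 1*(-4)))))² = (√(6 + (-4 - 4*(7 + 4))))² = (√(6 + (-4 - 4*11)))² = (√(6 + (-4 - 44)))² = (√(6 - 48))² = (√(-42))² = (I*√42)² = -42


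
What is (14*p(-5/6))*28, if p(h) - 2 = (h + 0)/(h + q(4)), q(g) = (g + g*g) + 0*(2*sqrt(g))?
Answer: 17640/23 ≈ 766.96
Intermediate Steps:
q(g) = g + g**2 (q(g) = (g + g**2) + 0 = g + g**2)
p(h) = 2 + h/(20 + h) (p(h) = 2 + (h + 0)/(h + 4*(1 + 4)) = 2 + h/(h + 4*5) = 2 + h/(h + 20) = 2 + h/(20 + h))
(14*p(-5/6))*28 = (14*((40 + 3*(-5/6))/(20 - 5/6)))*28 = (14*((40 - 5/2)/(115/6)))*28 = (14*((6/115)*(75/2)))*28 = (14*(45/23))*28 = (630/23)*28 = 17640/23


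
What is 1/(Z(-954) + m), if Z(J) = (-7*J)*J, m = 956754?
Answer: -1/5414058 ≈ -1.8470e-7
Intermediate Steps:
Z(J) = -7*J²
1/(Z(-954) + m) = 1/(-7*(-954)² + 956754) = 1/(-7*910116 + 956754) = 1/(-6370812 + 956754) = 1/(-5414058) = -1/5414058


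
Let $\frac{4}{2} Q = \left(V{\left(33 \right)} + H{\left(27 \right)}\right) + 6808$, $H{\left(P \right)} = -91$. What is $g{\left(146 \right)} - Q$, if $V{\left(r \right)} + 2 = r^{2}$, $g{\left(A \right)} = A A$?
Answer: $17414$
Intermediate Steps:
$g{\left(A \right)} = A^{2}$
$V{\left(r \right)} = -2 + r^{2}$
$Q = 3902$ ($Q = \frac{\left(\left(-2 + 33^{2}\right) - 91\right) + 6808}{2} = \frac{\left(\left(-2 + 1089\right) - 91\right) + 6808}{2} = \frac{\left(1087 - 91\right) + 6808}{2} = \frac{996 + 6808}{2} = \frac{1}{2} \cdot 7804 = 3902$)
$g{\left(146 \right)} - Q = 146^{2} - 3902 = 21316 - 3902 = 17414$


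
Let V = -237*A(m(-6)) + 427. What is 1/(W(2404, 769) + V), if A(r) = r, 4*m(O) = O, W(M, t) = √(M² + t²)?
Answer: -3130/23033083 + 4*√6370577/23033083 ≈ 0.00030243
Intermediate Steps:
m(O) = O/4
V = 1565/2 (V = -237*(-6)/4 + 427 = -237*(-3/2) + 427 = 711/2 + 427 = 1565/2 ≈ 782.50)
1/(W(2404, 769) + V) = 1/(√(2404² + 769²) + 1565/2) = 1/(√(5779216 + 591361) + 1565/2) = 1/(√6370577 + 1565/2) = 1/(1565/2 + √6370577)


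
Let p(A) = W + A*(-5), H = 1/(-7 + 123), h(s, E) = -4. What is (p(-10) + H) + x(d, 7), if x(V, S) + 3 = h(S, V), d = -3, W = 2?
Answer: 5221/116 ≈ 45.009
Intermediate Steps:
H = 1/116 ≈ 0.0086207
x(V, S) = -7 (x(V, S) = -3 - 4 = -7)
p(A) = 2 - 5*A (p(A) = 2 + A*(-5) = 2 - 5*A)
(p(-10) + H) + x(d, 7) = ((2 - 5*(-10)) + 1/116) - 7 = ((2 + 50) + 1/116) - 7 = (52 + 1/116) - 7 = 6033/116 - 7 = 5221/116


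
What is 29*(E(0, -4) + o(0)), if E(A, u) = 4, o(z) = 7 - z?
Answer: 319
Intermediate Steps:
29*(E(0, -4) + o(0)) = 29*(4 + (7 - 1*0)) = 29*(4 + (7 + 0)) = 29*(4 + 7) = 29*11 = 319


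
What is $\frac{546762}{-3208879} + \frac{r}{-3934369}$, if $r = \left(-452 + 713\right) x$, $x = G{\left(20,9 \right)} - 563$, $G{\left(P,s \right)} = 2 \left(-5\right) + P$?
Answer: $- \frac{1688016330471}{12624914062351} \approx -0.13371$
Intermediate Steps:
$G{\left(P,s \right)} = -10 + P$
$x = -553$ ($x = \left(-10 + 20\right) - 563 = 10 - 563 = -553$)
$r = -144333$ ($r = \left(-452 + 713\right) \left(-553\right) = 261 \left(-553\right) = -144333$)
$\frac{546762}{-3208879} + \frac{r}{-3934369} = \frac{546762}{-3208879} - \frac{144333}{-3934369} = 546762 \left(- \frac{1}{3208879}\right) - - \frac{144333}{3934369} = - \frac{546762}{3208879} + \frac{144333}{3934369} = - \frac{1688016330471}{12624914062351}$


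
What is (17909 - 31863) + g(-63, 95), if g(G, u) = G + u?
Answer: -13922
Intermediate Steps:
(17909 - 31863) + g(-63, 95) = (17909 - 31863) + (-63 + 95) = -13954 + 32 = -13922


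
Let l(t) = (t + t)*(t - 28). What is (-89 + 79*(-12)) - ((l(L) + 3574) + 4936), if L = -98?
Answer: -34243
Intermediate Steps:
l(t) = 2*t*(-28 + t) (l(t) = (2*t)*(-28 + t) = 2*t*(-28 + t))
(-89 + 79*(-12)) - ((l(L) + 3574) + 4936) = (-89 + 79*(-12)) - ((2*(-98)*(-28 - 98) + 3574) + 4936) = (-89 - 948) - ((2*(-98)*(-126) + 3574) + 4936) = -1037 - ((24696 + 3574) + 4936) = -1037 - (28270 + 4936) = -1037 - 1*33206 = -1037 - 33206 = -34243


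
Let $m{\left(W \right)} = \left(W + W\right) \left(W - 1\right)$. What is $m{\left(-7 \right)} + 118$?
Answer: $230$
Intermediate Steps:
$m{\left(W \right)} = 2 W \left(-1 + W\right)$
$m{\left(-7 \right)} + 118 = 2 \left(-7\right) \left(-1 - 7\right) + 118 = 2 \left(-7\right) \left(-8\right) + 118 = 112 + 118 = 230$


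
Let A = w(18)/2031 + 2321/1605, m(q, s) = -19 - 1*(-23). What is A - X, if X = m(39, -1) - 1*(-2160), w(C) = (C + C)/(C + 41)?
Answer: -138638099497/64108515 ≈ -2162.6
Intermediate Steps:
m(q, s) = 4 (m(q, s) = -19 + 23 = 4)
w(C) = 2*C/(41 + C) (w(C) = (2*C)/(41 + C) = 2*C/(41 + C))
X = 2164 (X = 4 - 1*(-2160) = 4 + 2160 = 2164)
A = 92726963/64108515 (A = (2*18/(41 + 18))/2031 + 2321/1605 = (2*18/59)*(1/2031) + 2321*(1/1605) = (2*18*(1/59))*(1/2031) + 2321/1605 = (36/59)*(1/2031) + 2321/1605 = 12/39943 + 2321/1605 = 92726963/64108515 ≈ 1.4464)
A - X = 92726963/64108515 - 1*2164 = 92726963/64108515 - 2164 = -138638099497/64108515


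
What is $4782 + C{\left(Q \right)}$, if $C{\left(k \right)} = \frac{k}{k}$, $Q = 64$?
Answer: $4783$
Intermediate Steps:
$C{\left(k \right)} = 1$
$4782 + C{\left(Q \right)} = 4782 + 1 = 4783$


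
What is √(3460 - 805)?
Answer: 3*√295 ≈ 51.527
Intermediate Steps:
√(3460 - 805) = √2655 = 3*√295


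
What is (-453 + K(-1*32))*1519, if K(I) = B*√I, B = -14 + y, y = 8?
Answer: -688107 - 36456*I*√2 ≈ -6.8811e+5 - 51557.0*I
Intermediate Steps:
B = -6 (B = -14 + 8 = -6)
K(I) = -6*√I
(-453 + K(-1*32))*1519 = (-453 - 6*4*I*√2)*1519 = (-453 - 24*I*√2)*1519 = -688107 - 36456*I*√2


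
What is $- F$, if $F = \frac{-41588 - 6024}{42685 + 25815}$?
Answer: $\frac{11903}{17125} \approx 0.69507$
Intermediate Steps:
$F = - \frac{11903}{17125}$ ($F = - \frac{47612}{68500} = \left(-47612\right) \frac{1}{68500} = - \frac{11903}{17125} \approx -0.69507$)
$- F = \left(-1\right) \left(- \frac{11903}{17125}\right) = \frac{11903}{17125}$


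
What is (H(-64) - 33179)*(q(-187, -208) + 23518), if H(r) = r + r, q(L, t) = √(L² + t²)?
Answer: -783314026 - 33307*√78233 ≈ -7.9263e+8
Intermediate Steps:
H(r) = 2*r
(H(-64) - 33179)*(q(-187, -208) + 23518) = (2*(-64) - 33179)*(√((-187)² + (-208)²) + 23518) = (-128 - 33179)*(√(34969 + 43264) + 23518) = -33307*(√78233 + 23518) = -33307*(23518 + √78233) = -783314026 - 33307*√78233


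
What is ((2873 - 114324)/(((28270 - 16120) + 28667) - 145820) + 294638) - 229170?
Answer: 6874447855/105003 ≈ 65469.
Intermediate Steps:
((2873 - 114324)/(((28270 - 16120) + 28667) - 145820) + 294638) - 229170 = (-111451/((12150 + 28667) - 145820) + 294638) - 229170 = (-111451/(40817 - 145820) + 294638) - 229170 = (-111451/(-105003) + 294638) - 229170 = (-111451*(-1/105003) + 294638) - 229170 = (111451/105003 + 294638) - 229170 = 30937985365/105003 - 229170 = 6874447855/105003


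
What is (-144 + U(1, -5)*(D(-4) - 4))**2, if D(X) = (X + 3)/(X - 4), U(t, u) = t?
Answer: 1399489/64 ≈ 21867.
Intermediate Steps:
D(X) = (3 + X)/(-4 + X)
(-144 + U(1, -5)*(D(-4) - 4))**2 = (-144 + 1*((3 - 4)/(-4 - 4) - 4))**2 = (-144 + 1*(-1/(-8) - 4))**2 = (-144 + 1*(-1/8*(-1) - 4))**2 = (-144 + 1*(1/8 - 4))**2 = (-144 + 1*(-31/8))**2 = (-144 - 31/8)**2 = (-1183/8)**2 = 1399489/64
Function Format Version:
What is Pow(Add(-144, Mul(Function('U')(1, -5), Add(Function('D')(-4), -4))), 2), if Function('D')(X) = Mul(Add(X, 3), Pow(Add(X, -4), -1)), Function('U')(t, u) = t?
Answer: Rational(1399489, 64) ≈ 21867.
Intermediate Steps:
Function('D')(X) = Mul(Pow(Add(-4, X), -1), Add(3, X)) (Function('D')(X) = Mul(Add(3, X), Pow(Add(-4, X), -1)) = Mul(Pow(Add(-4, X), -1), Add(3, X)))
Pow(Add(-144, Mul(Function('U')(1, -5), Add(Function('D')(-4), -4))), 2) = Pow(Add(-144, Mul(1, Add(Mul(Pow(Add(-4, -4), -1), Add(3, -4)), -4))), 2) = Pow(Add(-144, Mul(1, Add(Mul(Pow(-8, -1), -1), -4))), 2) = Pow(Add(-144, Mul(1, Add(Mul(Rational(-1, 8), -1), -4))), 2) = Pow(Add(-144, Mul(1, Add(Rational(1, 8), -4))), 2) = Pow(Add(-144, Mul(1, Rational(-31, 8))), 2) = Pow(Add(-144, Rational(-31, 8)), 2) = Pow(Rational(-1183, 8), 2) = Rational(1399489, 64)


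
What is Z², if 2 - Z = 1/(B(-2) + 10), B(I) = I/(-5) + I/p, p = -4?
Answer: 43264/11881 ≈ 3.6414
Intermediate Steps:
B(I) = -9*I/20 (B(I) = I/(-5) + I/(-4) = I*(-⅕) + I*(-¼) = -I/5 - I/4 = -9*I/20)
Z = 208/109 (Z = 2 - 1/(-9/20*(-2) + 10) = 2 - 1/(9/10 + 10) = 2 - 1/109/10 = 2 - 1*10/109 = 2 - 10/109 = 208/109 ≈ 1.9083)
Z² = (208/109)² = 43264/11881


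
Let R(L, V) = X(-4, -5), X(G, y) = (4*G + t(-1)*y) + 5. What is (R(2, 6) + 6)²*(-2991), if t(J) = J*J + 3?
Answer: -1869375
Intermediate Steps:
t(J) = 3 + J² (t(J) = J² + 3 = 3 + J²)
X(G, y) = 5 + 4*G + 4*y (X(G, y) = (4*G + (3 + (-1)²)*y) + 5 = (4*G + (3 + 1)*y) + 5 = (4*G + 4*y) + 5 = 5 + 4*G + 4*y)
R(L, V) = -31 (R(L, V) = 5 + 4*(-4) + 4*(-5) = 5 - 16 - 20 = -31)
(R(2, 6) + 6)²*(-2991) = (-31 + 6)²*(-2991) = (-25)²*(-2991) = 625*(-2991) = -1869375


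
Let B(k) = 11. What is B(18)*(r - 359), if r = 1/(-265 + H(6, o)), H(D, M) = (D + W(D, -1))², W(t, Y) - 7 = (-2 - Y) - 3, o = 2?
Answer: -726627/184 ≈ -3949.1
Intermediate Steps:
W(t, Y) = 2 - Y (W(t, Y) = 7 + ((-2 - Y) - 3) = 7 + (-5 - Y) = 2 - Y)
H(D, M) = (3 + D)² (H(D, M) = (D + (2 - 1*(-1)))² = (D + (2 + 1))² = (D + 3)² = (3 + D)²)
r = -1/184 (r = 1/(-265 + (3 + 6)²) = 1/(-265 + 9²) = 1/(-265 + 81) = 1/(-184) = -1/184 ≈ -0.0054348)
B(18)*(r - 359) = 11*(-1/184 - 359) = 11*(-66057/184) = -726627/184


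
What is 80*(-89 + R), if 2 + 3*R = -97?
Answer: -9760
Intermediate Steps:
R = -33 (R = -⅔ + (⅓)*(-97) = -⅔ - 97/3 = -33)
80*(-89 + R) = 80*(-89 - 33) = 80*(-122) = -9760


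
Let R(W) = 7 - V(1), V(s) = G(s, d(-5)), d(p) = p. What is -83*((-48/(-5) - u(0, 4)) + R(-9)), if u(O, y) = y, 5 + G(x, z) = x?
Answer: -6889/5 ≈ -1377.8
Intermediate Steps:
G(x, z) = -5 + x
V(s) = -5 + s
R(W) = 11 (R(W) = 7 - (-5 + 1) = 7 - 1*(-4) = 7 + 4 = 11)
-83*((-48/(-5) - u(0, 4)) + R(-9)) = -83*((-48/(-5) - 1*4) + 11) = -83*((-48*(-1/5) - 4) + 11) = -83*((48/5 - 4) + 11) = -83*(28/5 + 11) = -83*83/5 = -6889/5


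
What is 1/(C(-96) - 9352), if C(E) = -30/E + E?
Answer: -16/151163 ≈ -0.00010585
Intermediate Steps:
C(E) = E - 30/E
1/(C(-96) - 9352) = 1/((-96 - 30/(-96)) - 9352) = 1/((-96 - 30*(-1/96)) - 9352) = 1/((-96 + 5/16) - 9352) = 1/(-1531/16 - 9352) = 1/(-151163/16) = -16/151163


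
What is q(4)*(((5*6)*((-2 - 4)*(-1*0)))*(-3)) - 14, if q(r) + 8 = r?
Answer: -14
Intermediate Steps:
q(r) = -8 + r
q(4)*(((5*6)*((-2 - 4)*(-1*0)))*(-3)) - 14 = (-8 + 4)*(((5*6)*((-2 - 4)*(-1*0)))*(-3)) - 14 = -4*30*(-6*0)*(-3) - 14 = -4*30*0*(-3) - 14 = -0*(-3) - 14 = -4*0 - 14 = 0 - 14 = -14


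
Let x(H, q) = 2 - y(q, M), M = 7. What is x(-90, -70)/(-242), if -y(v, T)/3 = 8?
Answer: -13/121 ≈ -0.10744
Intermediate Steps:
y(v, T) = -24 (y(v, T) = -3*8 = -24)
x(H, q) = 26 (x(H, q) = 2 - 1*(-24) = 2 + 24 = 26)
x(-90, -70)/(-242) = 26/(-242) = 26*(-1/242) = -13/121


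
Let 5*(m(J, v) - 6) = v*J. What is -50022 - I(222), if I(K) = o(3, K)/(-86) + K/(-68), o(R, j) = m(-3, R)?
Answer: -182818299/3655 ≈ -50019.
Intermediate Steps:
m(J, v) = 6 + J*v/5 (m(J, v) = 6 + (v*J)/5 = 6 + (J*v)/5 = 6 + J*v/5)
o(R, j) = 6 - 3*R/5 (o(R, j) = 6 + (⅕)*(-3)*R = 6 - 3*R/5)
I(K) = -21/430 - K/68 (I(K) = (6 - ⅗*3)/(-86) + K/(-68) = (6 - 9/5)*(-1/86) + K*(-1/68) = (21/5)*(-1/86) - K/68 = -21/430 - K/68)
-50022 - I(222) = -50022 - (-21/430 - 1/68*222) = -50022 - (-21/430 - 111/34) = -50022 - 1*(-12111/3655) = -50022 + 12111/3655 = -182818299/3655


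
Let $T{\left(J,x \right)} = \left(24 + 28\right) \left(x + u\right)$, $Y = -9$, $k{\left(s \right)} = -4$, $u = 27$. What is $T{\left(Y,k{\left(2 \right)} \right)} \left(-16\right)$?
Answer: $-19136$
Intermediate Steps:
$T{\left(J,x \right)} = 1404 + 52 x$ ($T{\left(J,x \right)} = \left(24 + 28\right) \left(x + 27\right) = 52 \left(27 + x\right) = 1404 + 52 x$)
$T{\left(Y,k{\left(2 \right)} \right)} \left(-16\right) = \left(1404 + 52 \left(-4\right)\right) \left(-16\right) = \left(1404 - 208\right) \left(-16\right) = 1196 \left(-16\right) = -19136$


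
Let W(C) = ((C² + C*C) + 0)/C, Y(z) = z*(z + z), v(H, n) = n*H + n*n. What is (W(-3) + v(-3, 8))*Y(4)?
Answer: 1088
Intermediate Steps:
v(H, n) = n² + H*n (v(H, n) = H*n + n² = n² + H*n)
Y(z) = 2*z² (Y(z) = z*(2*z) = 2*z²)
W(C) = 2*C (W(C) = ((C² + C²) + 0)/C = (2*C² + 0)/C = (2*C²)/C = 2*C)
(W(-3) + v(-3, 8))*Y(4) = (2*(-3) + 8*(-3 + 8))*(2*4²) = (-6 + 8*5)*(2*16) = (-6 + 40)*32 = 34*32 = 1088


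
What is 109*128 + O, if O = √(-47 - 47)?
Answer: 13952 + I*√94 ≈ 13952.0 + 9.6954*I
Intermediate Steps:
O = I*√94 (O = √(-94) = I*√94 ≈ 9.6954*I)
109*128 + O = 109*128 + I*√94 = 13952 + I*√94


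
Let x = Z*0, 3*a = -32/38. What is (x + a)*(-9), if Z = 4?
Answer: 48/19 ≈ 2.5263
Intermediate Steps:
a = -16/57 (a = (-32/38)/3 = (-32*1/38)/3 = (⅓)*(-16/19) = -16/57 ≈ -0.28070)
x = 0 (x = 4*0 = 0)
(x + a)*(-9) = (0 - 16/57)*(-9) = -16/57*(-9) = 48/19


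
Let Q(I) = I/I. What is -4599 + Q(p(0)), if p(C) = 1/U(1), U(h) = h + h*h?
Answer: -4598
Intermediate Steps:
U(h) = h + h²
p(C) = ½ (p(C) = 1/(1*(1 + 1)) = 1/(1*2) = 1/2 = 1*(½) = ½)
Q(I) = 1
-4599 + Q(p(0)) = -4599 + 1 = -4598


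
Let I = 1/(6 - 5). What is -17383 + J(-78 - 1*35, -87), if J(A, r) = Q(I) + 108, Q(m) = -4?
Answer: -17279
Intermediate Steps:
I = 1 (I = 1/1 = 1)
J(A, r) = 104 (J(A, r) = -4 + 108 = 104)
-17383 + J(-78 - 1*35, -87) = -17383 + 104 = -17279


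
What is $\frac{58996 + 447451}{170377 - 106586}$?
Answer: $\frac{506447}{63791} \approx 7.9392$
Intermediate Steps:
$\frac{58996 + 447451}{170377 - 106586} = \frac{506447}{63791}$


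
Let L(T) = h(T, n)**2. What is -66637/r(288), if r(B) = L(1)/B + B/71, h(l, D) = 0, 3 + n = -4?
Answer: -4731227/288 ≈ -16428.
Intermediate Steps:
n = -7 (n = -3 - 4 = -7)
L(T) = 0 (L(T) = 0**2 = 0)
r(B) = B/71 (r(B) = 0/B + B/71 = 0 + B*(1/71) = 0 + B/71 = B/71)
-66637/r(288) = -66637/((1/71)*288) = -66637/288/71 = -66637*71/288 = -4731227/288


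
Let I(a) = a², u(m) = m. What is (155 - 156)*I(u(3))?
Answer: -9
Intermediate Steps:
(155 - 156)*I(u(3)) = (155 - 156)*3² = -1*9 = -9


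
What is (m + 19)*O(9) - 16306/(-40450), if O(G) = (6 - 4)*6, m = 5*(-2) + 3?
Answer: 2920553/20225 ≈ 144.40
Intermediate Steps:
m = -7 (m = -10 + 3 = -7)
O(G) = 12 (O(G) = 2*6 = 12)
(m + 19)*O(9) - 16306/(-40450) = (-7 + 19)*12 - 16306/(-40450) = 12*12 - 16306*(-1/40450) = 144 + 8153/20225 = 2920553/20225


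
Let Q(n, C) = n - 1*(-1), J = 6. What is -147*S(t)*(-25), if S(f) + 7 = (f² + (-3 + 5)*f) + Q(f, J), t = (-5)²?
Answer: 2550450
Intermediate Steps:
Q(n, C) = 1 + n (Q(n, C) = n + 1 = 1 + n)
t = 25
S(f) = -6 + f² + 3*f (S(f) = -7 + ((f² + (-3 + 5)*f) + (1 + f)) = -7 + ((f² + 2*f) + (1 + f)) = -7 + (1 + f² + 3*f) = -6 + f² + 3*f)
-147*S(t)*(-25) = -147*(-6 + 25² + 3*25)*(-25) = -147*(-6 + 625 + 75)*(-25) = -147*694*(-25) = -102018*(-25) = 2550450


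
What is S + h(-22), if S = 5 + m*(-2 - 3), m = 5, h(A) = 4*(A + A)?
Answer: -196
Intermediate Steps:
h(A) = 8*A (h(A) = 4*(2*A) = 8*A)
S = -20 (S = 5 + 5*(-2 - 3) = 5 + 5*(-5) = 5 - 25 = -20)
S + h(-22) = -20 + 8*(-22) = -20 - 176 = -196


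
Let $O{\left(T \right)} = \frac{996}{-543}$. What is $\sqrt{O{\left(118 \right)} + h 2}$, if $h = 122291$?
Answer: $\frac{\sqrt{8012690810}}{181} \approx 494.55$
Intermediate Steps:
$O{\left(T \right)} = - \frac{332}{181}$ ($O{\left(T \right)} = 996 \left(- \frac{1}{543}\right) = - \frac{332}{181}$)
$\sqrt{O{\left(118 \right)} + h 2} = \sqrt{- \frac{332}{181} + 122291 \cdot 2} = \sqrt{- \frac{332}{181} + 244582} = \sqrt{\frac{44269010}{181}} = \frac{\sqrt{8012690810}}{181}$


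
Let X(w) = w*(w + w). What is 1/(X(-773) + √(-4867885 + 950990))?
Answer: 1195058/1428167540259 - I*√3916895/1428167540259 ≈ 8.3678e-7 - 1.3858e-9*I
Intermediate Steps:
X(w) = 2*w² (X(w) = w*(2*w) = 2*w²)
1/(X(-773) + √(-4867885 + 950990)) = 1/(2*(-773)² + √(-4867885 + 950990)) = 1/(2*597529 + √(-3916895)) = 1/(1195058 + I*√3916895)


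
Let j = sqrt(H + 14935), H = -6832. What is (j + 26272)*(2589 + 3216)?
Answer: 152508960 + 5805*sqrt(8103) ≈ 1.5303e+8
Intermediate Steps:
j = sqrt(8103) (j = sqrt(-6832 + 14935) = sqrt(8103) ≈ 90.017)
(j + 26272)*(2589 + 3216) = (sqrt(8103) + 26272)*(2589 + 3216) = (26272 + sqrt(8103))*5805 = 152508960 + 5805*sqrt(8103)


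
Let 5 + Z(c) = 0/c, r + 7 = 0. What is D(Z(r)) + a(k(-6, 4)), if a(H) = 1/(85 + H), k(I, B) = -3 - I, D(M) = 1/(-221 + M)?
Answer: 69/9944 ≈ 0.0069389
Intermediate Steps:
r = -7 (r = -7 + 0 = -7)
Z(c) = -5 (Z(c) = -5 + 0/c = -5 + 0 = -5)
D(Z(r)) + a(k(-6, 4)) = 1/(-221 - 5) + 1/(85 + (-3 - 1*(-6))) = 1/(-226) + 1/(85 + (-3 + 6)) = -1/226 + 1/(85 + 3) = -1/226 + 1/88 = 69/9944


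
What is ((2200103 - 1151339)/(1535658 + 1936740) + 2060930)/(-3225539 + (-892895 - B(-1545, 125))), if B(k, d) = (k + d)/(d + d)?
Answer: -7454552353025/14896689855741 ≈ -0.50042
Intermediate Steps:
B(k, d) = (d + k)/(2*d) (B(k, d) = (d + k)/((2*d)) = (d + k)*(1/(2*d)) = (d + k)/(2*d))
((2200103 - 1151339)/(1535658 + 1936740) + 2060930)/(-3225539 + (-892895 - B(-1545, 125))) = ((2200103 - 1151339)/(1535658 + 1936740) + 2060930)/(-3225539 + (-892895 - (125 - 1545)/(2*125))) = (1048764/3472398 + 2060930)/(-3225539 + (-892895 - (-1420)/(2*125))) = (1048764*(1/3472398) + 2060930)/(-3225539 + (-892895 - 1*(-142/25))) = (174794/578733 + 2060930)/(-3225539 + (-892895 + 142/25)) = 1192728376484/(578733*(-3225539 - 22322233/25)) = 1192728376484/(578733*(-102960708/25)) = (1192728376484/578733)*(-25/102960708) = -7454552353025/14896689855741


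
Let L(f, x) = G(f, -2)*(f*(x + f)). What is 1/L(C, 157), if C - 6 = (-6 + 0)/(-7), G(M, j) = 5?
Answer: 49/275280 ≈ 0.00017800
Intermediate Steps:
C = 48/7 (C = 6 + (-6 + 0)/(-7) = 6 - ⅐*(-6) = 6 + 6/7 = 48/7 ≈ 6.8571)
L(f, x) = 5*f*(f + x) (L(f, x) = 5*(f*(x + f)) = 5*(f*(f + x)) = 5*f*(f + x))
1/L(C, 157) = 1/(5*(48/7)*(48/7 + 157)) = 1/(5*(48/7)*(1147/7)) = 1/(275280/49) = 49/275280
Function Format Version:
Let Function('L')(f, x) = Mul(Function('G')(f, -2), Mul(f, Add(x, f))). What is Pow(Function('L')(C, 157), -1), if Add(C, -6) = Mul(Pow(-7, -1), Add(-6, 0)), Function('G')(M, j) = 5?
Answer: Rational(49, 275280) ≈ 0.00017800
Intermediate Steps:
C = Rational(48, 7) (C = Add(6, Mul(Pow(-7, -1), Add(-6, 0))) = Add(6, Mul(Rational(-1, 7), -6)) = Add(6, Rational(6, 7)) = Rational(48, 7) ≈ 6.8571)
Function('L')(f, x) = Mul(5, f, Add(f, x)) (Function('L')(f, x) = Mul(5, Mul(f, Add(x, f))) = Mul(5, Mul(f, Add(f, x))) = Mul(5, f, Add(f, x)))
Pow(Function('L')(C, 157), -1) = Pow(Mul(5, Rational(48, 7), Add(Rational(48, 7), 157)), -1) = Pow(Mul(5, Rational(48, 7), Rational(1147, 7)), -1) = Pow(Rational(275280, 49), -1) = Rational(49, 275280)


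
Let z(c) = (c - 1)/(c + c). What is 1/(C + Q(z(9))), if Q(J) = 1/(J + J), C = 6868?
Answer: 8/54953 ≈ 0.00014558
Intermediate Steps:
z(c) = (-1 + c)/(2*c) (z(c) = (-1 + c)/((2*c)) = (-1 + c)*(1/(2*c)) = (-1 + c)/(2*c))
Q(J) = 1/(2*J)
1/(C + Q(z(9))) = 1/(6868 + 1/(2*(((1/2)*(-1 + 9)/9)))) = 1/(6868 + 1/(2*(((1/2)*(1/9)*8)))) = 1/(6868 + 1/(2*(4/9))) = 1/(6868 + (1/2)*(9/4)) = 1/(6868 + 9/8) = 1/(54953/8) = 8/54953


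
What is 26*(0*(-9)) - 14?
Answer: -14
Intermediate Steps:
26*(0*(-9)) - 14 = 26*0 - 14 = 0 - 14 = -14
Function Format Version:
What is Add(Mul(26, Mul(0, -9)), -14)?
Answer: -14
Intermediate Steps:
Add(Mul(26, Mul(0, -9)), -14) = Add(Mul(26, 0), -14) = Add(0, -14) = -14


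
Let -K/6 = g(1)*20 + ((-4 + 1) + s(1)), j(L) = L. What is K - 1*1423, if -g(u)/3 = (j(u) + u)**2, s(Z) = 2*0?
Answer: 35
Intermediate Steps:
s(Z) = 0
g(u) = -12*u**2 (g(u) = -3*(u + u)**2 = -3*4*u**2 = -12*u**2)
K = 1458 (K = -6*(-12*1**2*20 + ((-4 + 1) + 0)) = -6*(-12*1*20 + (-3 + 0)) = -6*(-12*20 - 3) = -6*(-240 - 3) = -6*(-243) = 1458)
K - 1*1423 = 1458 - 1*1423 = 1458 - 1423 = 35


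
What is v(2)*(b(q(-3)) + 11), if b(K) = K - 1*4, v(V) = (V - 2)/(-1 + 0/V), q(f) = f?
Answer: 0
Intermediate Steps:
v(V) = 2 - V (v(V) = (-2 + V)/(-1 + 0) = (-2 + V)/(-1) = (-2 + V)*(-1) = 2 - V)
b(K) = -4 + K (b(K) = K - 4 = -4 + K)
v(2)*(b(q(-3)) + 11) = (2 - 1*2)*((-4 - 3) + 11) = (2 - 2)*(-7 + 11) = 0*4 = 0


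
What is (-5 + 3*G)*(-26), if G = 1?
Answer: 52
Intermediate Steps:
(-5 + 3*G)*(-26) = (-5 + 3*1)*(-26) = (-5 + 3)*(-26) = -2*(-26) = 52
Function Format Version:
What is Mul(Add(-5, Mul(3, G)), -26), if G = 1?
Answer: 52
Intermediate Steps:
Mul(Add(-5, Mul(3, G)), -26) = Mul(Add(-5, Mul(3, 1)), -26) = Mul(Add(-5, 3), -26) = Mul(-2, -26) = 52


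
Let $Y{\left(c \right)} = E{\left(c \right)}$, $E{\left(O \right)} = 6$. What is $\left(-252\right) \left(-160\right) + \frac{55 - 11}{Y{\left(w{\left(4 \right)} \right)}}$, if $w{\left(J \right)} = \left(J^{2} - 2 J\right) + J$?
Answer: $\frac{120982}{3} \approx 40327.0$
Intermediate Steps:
$w{\left(J \right)} = J^{2} - J$
$Y{\left(c \right)} = 6$
$\left(-252\right) \left(-160\right) + \frac{55 - 11}{Y{\left(w{\left(4 \right)} \right)}} = \left(-252\right) \left(-160\right) + \frac{55 - 11}{6} = 40320 + \left(55 - 11\right) \frac{1}{6} = 40320 + 44 \cdot \frac{1}{6} = 40320 + \frac{22}{3} = \frac{120982}{3}$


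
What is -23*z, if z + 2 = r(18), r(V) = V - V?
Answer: 46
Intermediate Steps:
r(V) = 0
z = -2 (z = -2 + 0 = -2)
-23*z = -23*(-2) = 46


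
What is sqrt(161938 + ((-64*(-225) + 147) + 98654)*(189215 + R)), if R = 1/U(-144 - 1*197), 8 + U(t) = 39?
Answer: 4*sqrt(1286508286579)/31 ≈ 1.4635e+5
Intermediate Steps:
U(t) = 31 (U(t) = -8 + 39 = 31)
R = 1/31 ≈ 0.032258
sqrt(161938 + ((-64*(-225) + 147) + 98654)*(189215 + R)) = sqrt(161938 + ((-64*(-225) + 147) + 98654)*(189215 + 1/31)) = sqrt(161938 + ((14400 + 147) + 98654)*(5865666/31)) = sqrt(161938 + (14547 + 98654)*(5865666/31)) = sqrt(161938 + 113201*(5865666/31)) = sqrt(161938 + 663999256866/31) = sqrt(664004276944/31) = 4*sqrt(1286508286579)/31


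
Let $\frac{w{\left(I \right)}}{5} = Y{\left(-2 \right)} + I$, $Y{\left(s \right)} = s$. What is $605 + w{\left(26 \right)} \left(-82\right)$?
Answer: $-9235$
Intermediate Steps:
$w{\left(I \right)} = -10 + 5 I$ ($w{\left(I \right)} = 5 \left(-2 + I\right) = -10 + 5 I$)
$605 + w{\left(26 \right)} \left(-82\right) = 605 + \left(-10 + 5 \cdot 26\right) \left(-82\right) = 605 + \left(-10 + 130\right) \left(-82\right) = 605 + 120 \left(-82\right) = 605 - 9840 = -9235$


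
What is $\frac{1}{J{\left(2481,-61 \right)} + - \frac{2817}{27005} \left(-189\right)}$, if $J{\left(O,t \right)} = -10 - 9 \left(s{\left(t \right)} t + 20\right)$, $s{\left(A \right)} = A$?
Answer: $- \frac{27005}{908968982} \approx -2.9709 \cdot 10^{-5}$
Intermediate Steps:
$J{\left(O,t \right)} = -190 - 9 t^{2}$ ($J{\left(O,t \right)} = -10 - 9 \left(t t + 20\right) = -10 - 9 \left(t^{2} + 20\right) = -10 - 9 \left(20 + t^{2}\right) = -10 - \left(180 + 9 t^{2}\right) = -190 - 9 t^{2}$)
$\frac{1}{J{\left(2481,-61 \right)} + - \frac{2817}{27005} \left(-189\right)} = \frac{1}{\left(-190 - 9 \left(-61\right)^{2}\right) + - \frac{2817}{27005} \left(-189\right)} = \frac{1}{\left(-190 - 33489\right) + \left(-2817\right) \frac{1}{27005} \left(-189\right)} = \frac{1}{\left(-190 - 33489\right) - - \frac{532413}{27005}} = \frac{1}{-33679 + \frac{532413}{27005}} = \frac{1}{- \frac{908968982}{27005}} = - \frac{27005}{908968982}$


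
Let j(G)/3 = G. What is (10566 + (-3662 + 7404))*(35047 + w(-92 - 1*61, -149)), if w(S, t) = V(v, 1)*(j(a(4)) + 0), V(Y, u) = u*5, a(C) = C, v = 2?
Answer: 502310956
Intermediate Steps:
V(Y, u) = 5*u
j(G) = 3*G
w(S, t) = 60 (w(S, t) = (5*1)*(3*4 + 0) = 5*(12 + 0) = 5*12 = 60)
(10566 + (-3662 + 7404))*(35047 + w(-92 - 1*61, -149)) = (10566 + (-3662 + 7404))*(35047 + 60) = (10566 + 3742)*35107 = 14308*35107 = 502310956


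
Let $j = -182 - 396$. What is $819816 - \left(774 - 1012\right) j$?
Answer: $682252$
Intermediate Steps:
$j = -578$ ($j = -182 - 396 = -578$)
$819816 - \left(774 - 1012\right) j = 819816 - \left(774 - 1012\right) \left(-578\right) = 819816 - \left(-238\right) \left(-578\right) = 819816 - 137564 = 682252$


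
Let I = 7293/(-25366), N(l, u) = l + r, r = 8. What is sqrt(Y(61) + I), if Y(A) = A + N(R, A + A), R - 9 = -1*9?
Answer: sqrt(365388006)/2306 ≈ 8.2893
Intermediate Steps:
R = 0 (R = 9 - 1*9 = 9 - 9 = 0)
N(l, u) = 8 + l (N(l, u) = l + 8 = 8 + l)
I = -663/2306 (I = 7293*(-1/25366) = -663/2306 ≈ -0.28751)
Y(A) = 8 + A (Y(A) = A + (8 + 0) = A + 8 = 8 + A)
sqrt(Y(61) + I) = sqrt((8 + 61) - 663/2306) = sqrt(69 - 663/2306) = sqrt(158451/2306) = sqrt(365388006)/2306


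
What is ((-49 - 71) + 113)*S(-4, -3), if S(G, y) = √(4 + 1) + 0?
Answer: -7*√5 ≈ -15.652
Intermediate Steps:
S(G, y) = √5 (S(G, y) = √5 + 0 = √5)
((-49 - 71) + 113)*S(-4, -3) = ((-49 - 71) + 113)*√5 = (-120 + 113)*√5 = -7*√5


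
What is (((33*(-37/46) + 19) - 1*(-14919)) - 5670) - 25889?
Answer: -765787/46 ≈ -16648.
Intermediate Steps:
(((33*(-37/46) + 19) - 1*(-14919)) - 5670) - 25889 = (((33*(-37*1/46) + 19) + 14919) - 5670) - 25889 = (((33*(-37/46) + 19) + 14919) - 5670) - 25889 = (((-1221/46 + 19) + 14919) - 5670) - 25889 = ((-347/46 + 14919) - 5670) - 25889 = (685927/46 - 5670) - 25889 = 425107/46 - 25889 = -765787/46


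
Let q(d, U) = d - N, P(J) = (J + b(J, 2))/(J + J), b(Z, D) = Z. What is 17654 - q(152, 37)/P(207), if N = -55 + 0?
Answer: 17447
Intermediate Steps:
P(J) = 1 (P(J) = (J + J)/(J + J) = (2*J)/((2*J)) = (2*J)*(1/(2*J)) = 1)
N = -55
q(d, U) = 55 + d (q(d, U) = d - 1*(-55) = d + 55 = 55 + d)
17654 - q(152, 37)/P(207) = 17654 - (55 + 152)/1 = 17654 - 207 = 17447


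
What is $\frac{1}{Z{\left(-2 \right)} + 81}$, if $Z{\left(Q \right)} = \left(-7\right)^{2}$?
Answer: $\frac{1}{130} \approx 0.0076923$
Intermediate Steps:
$Z{\left(Q \right)} = 49$
$\frac{1}{Z{\left(-2 \right)} + 81} = \frac{1}{49 + 81} = \frac{1}{130}$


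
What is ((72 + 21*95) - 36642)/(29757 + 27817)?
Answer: -34575/57574 ≈ -0.60053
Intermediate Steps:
((72 + 21*95) - 36642)/(29757 + 27817) = ((72 + 1995) - 36642)/57574 = (2067 - 36642)*(1/57574) = -34575*1/57574 = -34575/57574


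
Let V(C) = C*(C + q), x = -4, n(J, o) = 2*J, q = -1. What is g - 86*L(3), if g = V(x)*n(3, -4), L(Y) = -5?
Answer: 550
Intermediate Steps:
V(C) = C*(-1 + C) (V(C) = C*(C - 1) = C*(-1 + C))
g = 120 (g = (-4*(-1 - 4))*(2*3) = -4*(-5)*6 = 20*6 = 120)
g - 86*L(3) = 120 - 86*(-5) = 120 + 430 = 550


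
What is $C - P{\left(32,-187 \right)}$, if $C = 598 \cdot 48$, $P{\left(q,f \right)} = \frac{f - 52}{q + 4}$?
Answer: $\frac{1033583}{36} \approx 28711.0$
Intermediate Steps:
$P{\left(q,f \right)} = \frac{-52 + f}{4 + q}$
$C = 28704$
$C - P{\left(32,-187 \right)} = 28704 - \frac{-52 - 187}{4 + 32} = 28704 - \frac{1}{36} \left(-239\right) = 28704 - - \frac{239}{36} = 28704 + \frac{239}{36} = \frac{1033583}{36}$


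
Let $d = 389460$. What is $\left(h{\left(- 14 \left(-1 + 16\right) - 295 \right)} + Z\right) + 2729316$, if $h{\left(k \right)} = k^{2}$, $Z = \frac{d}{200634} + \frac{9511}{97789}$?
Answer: $\frac{9758701375118830}{3269966371} \approx 2.9843 \cdot 10^{6}$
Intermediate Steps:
$Z = \frac{6665522319}{3269966371}$ ($Z = \frac{389460}{200634} + \frac{9511}{97789} = 389460 \cdot \frac{1}{200634} + 9511 \cdot \frac{1}{97789} = \frac{64910}{33439} + \frac{9511}{97789} = \frac{6665522319}{3269966371} \approx 2.0384$)
$\left(h{\left(- 14 \left(-1 + 16\right) - 295 \right)} + Z\right) + 2729316 = \left(\left(- 14 \left(-1 + 16\right) - 295\right)^{2} + \frac{6665522319}{3269966371}\right) + 2729316 = \left(\left(\left(-14\right) 15 - 295\right)^{2} + \frac{6665522319}{3269966371}\right) + 2729316 = \left(\left(-210 - 295\right)^{2} + \frac{6665522319}{3269966371}\right) + 2729316 = \left(\left(-505\right)^{2} + \frac{6665522319}{3269966371}\right) + 2729316 = \left(255025 + \frac{6665522319}{3269966371}\right) + 2729316 = \frac{833929839286594}{3269966371} + 2729316 = \frac{9758701375118830}{3269966371}$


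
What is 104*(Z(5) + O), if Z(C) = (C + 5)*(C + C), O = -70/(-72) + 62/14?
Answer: 690586/63 ≈ 10962.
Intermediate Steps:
O = 1361/252 (O = -70*(-1/72) + 62*(1/14) = 35/36 + 31/7 = 1361/252 ≈ 5.4008)
Z(C) = 2*C*(5 + C) (Z(C) = (5 + C)*(2*C) = 2*C*(5 + C))
104*(Z(5) + O) = 104*(2*5*(5 + 5) + 1361/252) = 104*(2*5*10 + 1361/252) = 104*(100 + 1361/252) = 104*(26561/252) = 690586/63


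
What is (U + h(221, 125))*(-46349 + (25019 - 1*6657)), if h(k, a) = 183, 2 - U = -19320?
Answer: -545886435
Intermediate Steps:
U = 19322 (U = 2 - 1*(-19320) = 2 + 19320 = 19322)
(U + h(221, 125))*(-46349 + (25019 - 1*6657)) = (19322 + 183)*(-46349 + (25019 - 1*6657)) = 19505*(-46349 + (25019 - 6657)) = 19505*(-46349 + 18362) = 19505*(-27987) = -545886435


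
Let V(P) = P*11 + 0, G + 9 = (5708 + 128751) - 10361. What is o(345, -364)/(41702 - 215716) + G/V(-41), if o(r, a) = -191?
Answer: -21593137105/78480314 ≈ -275.14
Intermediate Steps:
G = 124089 (G = -9 + ((5708 + 128751) - 10361) = -9 + (134459 - 10361) = -9 + 124098 = 124089)
V(P) = 11*P (V(P) = 11*P + 0 = 11*P)
o(345, -364)/(41702 - 215716) + G/V(-41) = -191/(41702 - 215716) + 124089/((11*(-41))) = -191/(-174014) + 124089/(-451) = -191*(-1/174014) + 124089*(-1/451) = 191/174014 - 124089/451 = -21593137105/78480314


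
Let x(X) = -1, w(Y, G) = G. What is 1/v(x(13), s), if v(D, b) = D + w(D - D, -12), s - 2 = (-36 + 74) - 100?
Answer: -1/13 ≈ -0.076923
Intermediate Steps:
s = -60 (s = 2 + ((-36 + 74) - 100) = 2 + (38 - 100) = 2 - 62 = -60)
v(D, b) = -12 + D (v(D, b) = D - 12 = -12 + D)
1/v(x(13), s) = 1/(-12 - 1) = 1/(-13) = -1/13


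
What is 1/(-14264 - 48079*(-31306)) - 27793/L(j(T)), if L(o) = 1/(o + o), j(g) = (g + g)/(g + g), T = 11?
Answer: -108487749725387/1951709958 ≈ -55586.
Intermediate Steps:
j(g) = 1 (j(g) = (2*g)/((2*g)) = (2*g)*(1/(2*g)) = 1)
L(o) = 1/(2*o)
1/(-14264 - 48079*(-31306)) - 27793/L(j(T)) = 1/(-14264 - 48079*(-31306)) - 27793/((½)/1) = -1/31306/(-62343) - 27793/((½)*1) = -1/62343*(-1/31306) - 27793/½ = 1/1951709958 - 27793*2 = 1/1951709958 - 55586 = -108487749725387/1951709958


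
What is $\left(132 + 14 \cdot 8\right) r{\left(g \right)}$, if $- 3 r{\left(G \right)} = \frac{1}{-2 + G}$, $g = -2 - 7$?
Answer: $\frac{244}{33} \approx 7.3939$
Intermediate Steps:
$g = -9$ ($g = -2 - 7 = -9$)
$r{\left(G \right)} = - \frac{1}{3 \left(-2 + G\right)}$
$\left(132 + 14 \cdot 8\right) r{\left(g \right)} = \left(132 + 14 \cdot 8\right) \left(- \frac{1}{-6 + 3 \left(-9\right)}\right) = \left(132 + 112\right) \left(- \frac{1}{-6 - 27}\right) = 244 \left(- \frac{1}{-33}\right) = 244 \left(\left(-1\right) \left(- \frac{1}{33}\right)\right) = 244 \cdot \frac{1}{33} = \frac{244}{33}$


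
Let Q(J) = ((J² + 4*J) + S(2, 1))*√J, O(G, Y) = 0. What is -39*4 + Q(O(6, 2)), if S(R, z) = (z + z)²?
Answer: -156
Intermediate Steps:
S(R, z) = 4*z² (S(R, z) = (2*z)² = 4*z²)
Q(J) = √J*(4 + J² + 4*J) (Q(J) = ((J² + 4*J) + 4*1²)*√J = ((J² + 4*J) + 4*1)*√J = ((J² + 4*J) + 4)*√J = (4 + J² + 4*J)*√J = √J*(4 + J² + 4*J))
-39*4 + Q(O(6, 2)) = -39*4 + √0*(4 + 0² + 4*0) = -156 + 0*(4 + 0 + 0) = -156 + 0*4 = -156 + 0 = -156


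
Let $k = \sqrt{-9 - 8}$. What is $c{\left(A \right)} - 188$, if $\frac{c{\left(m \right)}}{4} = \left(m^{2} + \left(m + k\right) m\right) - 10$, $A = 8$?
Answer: $284 + 32 i \sqrt{17} \approx 284.0 + 131.94 i$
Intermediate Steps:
$k = i \sqrt{17}$ ($k = \sqrt{-17} = i \sqrt{17} \approx 4.1231 i$)
$c{\left(m \right)} = -40 + 4 m^{2} + 4 m \left(m + i \sqrt{17}\right)$ ($c{\left(m \right)} = 4 \left(\left(m^{2} + \left(m + i \sqrt{17}\right) m\right) - 10\right) = 4 \left(\left(m^{2} + m \left(m + i \sqrt{17}\right)\right) - 10\right) = 4 \left(-10 + m^{2} + m \left(m + i \sqrt{17}\right)\right) = -40 + 4 m^{2} + 4 m \left(m + i \sqrt{17}\right)$)
$c{\left(A \right)} - 188 = \left(-40 + 8 \cdot 8^{2} + 4 i 8 \sqrt{17}\right) - 188 = \left(-40 + 8 \cdot 64 + 32 i \sqrt{17}\right) - 188 = \left(-40 + 512 + 32 i \sqrt{17}\right) - 188 = \left(472 + 32 i \sqrt{17}\right) - 188 = 284 + 32 i \sqrt{17}$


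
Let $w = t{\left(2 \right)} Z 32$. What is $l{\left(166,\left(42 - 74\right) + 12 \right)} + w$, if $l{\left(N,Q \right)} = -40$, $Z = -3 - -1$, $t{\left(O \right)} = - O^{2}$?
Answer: $216$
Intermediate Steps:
$Z = -2$ ($Z = -3 + 1 = -2$)
$w = 256$ ($w = - 2^{2} \left(-2\right) 32 = \left(-1\right) 4 \left(-2\right) 32 = \left(-4\right) \left(-2\right) 32 = 8 \cdot 32 = 256$)
$l{\left(166,\left(42 - 74\right) + 12 \right)} + w = -40 + 256 = 216$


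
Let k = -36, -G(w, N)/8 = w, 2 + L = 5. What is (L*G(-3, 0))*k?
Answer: -2592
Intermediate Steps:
L = 3 (L = -2 + 5 = 3)
G(w, N) = -8*w
(L*G(-3, 0))*k = (3*(-8*(-3)))*(-36) = (3*24)*(-36) = 72*(-36) = -2592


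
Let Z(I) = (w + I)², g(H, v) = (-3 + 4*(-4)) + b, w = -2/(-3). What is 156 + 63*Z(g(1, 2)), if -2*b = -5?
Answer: 63799/4 ≈ 15950.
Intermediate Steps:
b = 5/2 (b = -½*(-5) = 5/2 ≈ 2.5000)
w = ⅔ (w = -2*(-⅓) = ⅔ ≈ 0.66667)
g(H, v) = -33/2 (g(H, v) = (-3 + 4*(-4)) + 5/2 = (-3 - 16) + 5/2 = -19 + 5/2 = -33/2)
Z(I) = (⅔ + I)²
156 + 63*Z(g(1, 2)) = 156 + 63*((2 + 3*(-33/2))²/9) = 156 + 63*((2 - 99/2)²/9) = 156 + 63*((-95/2)²/9) = 156 + 63*((⅑)*(9025/4)) = 156 + 63*(9025/36) = 156 + 63175/4 = 63799/4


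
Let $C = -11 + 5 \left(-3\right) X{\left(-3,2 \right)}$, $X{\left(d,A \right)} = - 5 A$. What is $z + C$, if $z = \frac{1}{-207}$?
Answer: $\frac{28772}{207} \approx 139.0$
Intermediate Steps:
$z = - \frac{1}{207} \approx -0.0048309$
$C = 139$ ($C = -11 + 5 \left(-3\right) \left(\left(-5\right) 2\right) = -11 - -150 = -11 + 150 = 139$)
$z + C = - \frac{1}{207} + 139 = \frac{28772}{207}$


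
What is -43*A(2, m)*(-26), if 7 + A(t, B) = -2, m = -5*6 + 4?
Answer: -10062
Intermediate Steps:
m = -26 (m = -30 + 4 = -26)
A(t, B) = -9 (A(t, B) = -7 - 2 = -9)
-43*A(2, m)*(-26) = -43*(-9)*(-26) = 387*(-26) = -10062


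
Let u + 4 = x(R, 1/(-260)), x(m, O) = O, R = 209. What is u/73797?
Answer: -347/6395740 ≈ -5.4255e-5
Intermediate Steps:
u = -1041/260 (u = -4 + 1/(-260) = -4 - 1/260 = -1041/260 ≈ -4.0038)
u/73797 = -1041/260/73797 = -1041/260*1/73797 = -347/6395740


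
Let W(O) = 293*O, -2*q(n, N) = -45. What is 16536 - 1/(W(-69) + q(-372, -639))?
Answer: 667872506/40389 ≈ 16536.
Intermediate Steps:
q(n, N) = 45/2 (q(n, N) = -1/2*(-45) = 45/2)
16536 - 1/(W(-69) + q(-372, -639)) = 16536 - 1/(293*(-69) + 45/2) = 16536 - 1/(-20217 + 45/2) = 16536 - 1/(-40389/2) = 16536 - 1*(-2/40389) = 16536 + 2/40389 = 667872506/40389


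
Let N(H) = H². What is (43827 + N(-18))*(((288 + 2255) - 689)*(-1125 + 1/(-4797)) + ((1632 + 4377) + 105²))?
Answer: -48682033196934/533 ≈ -9.1336e+10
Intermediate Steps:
(43827 + N(-18))*(((288 + 2255) - 689)*(-1125 + 1/(-4797)) + ((1632 + 4377) + 105²)) = (43827 + (-18)²)*(((288 + 2255) - 689)*(-1125 + 1/(-4797)) + ((1632 + 4377) + 105²)) = (43827 + 324)*((2543 - 689)*(-1125 - 1/4797) + (6009 + 11025)) = 44151*(1854*(-5396626/4797) + 17034) = 44151*(-1111704956/533 + 17034) = 44151*(-1102625834/533) = -48682033196934/533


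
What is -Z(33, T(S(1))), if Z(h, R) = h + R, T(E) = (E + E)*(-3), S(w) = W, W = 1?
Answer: -27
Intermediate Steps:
S(w) = 1
T(E) = -6*E (T(E) = (2*E)*(-3) = -6*E)
Z(h, R) = R + h
-Z(33, T(S(1))) = -(-6*1 + 33) = -(-6 + 33) = -1*27 = -27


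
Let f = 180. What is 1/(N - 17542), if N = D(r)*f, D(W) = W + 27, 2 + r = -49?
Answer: -1/21862 ≈ -4.5741e-5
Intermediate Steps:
r = -51 (r = -2 - 49 = -51)
D(W) = 27 + W
N = -4320 (N = (27 - 51)*180 = -24*180 = -4320)
1/(N - 17542) = 1/(-4320 - 17542) = 1/(-21862) = -1/21862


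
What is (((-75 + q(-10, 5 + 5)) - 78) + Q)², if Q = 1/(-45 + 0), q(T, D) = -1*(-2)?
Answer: 46185616/2025 ≈ 22808.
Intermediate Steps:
q(T, D) = 2
Q = -1/45 (Q = 1/(-45) = -1/45 ≈ -0.022222)
(((-75 + q(-10, 5 + 5)) - 78) + Q)² = (((-75 + 2) - 78) - 1/45)² = ((-73 - 78) - 1/45)² = (-151 - 1/45)² = (-6796/45)² = 46185616/2025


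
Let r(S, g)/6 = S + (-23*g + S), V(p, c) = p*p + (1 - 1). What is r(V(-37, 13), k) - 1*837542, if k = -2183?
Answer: -519860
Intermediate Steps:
V(p, c) = p² (V(p, c) = p² + 0 = p²)
r(S, g) = -138*g + 12*S (r(S, g) = 6*(S + (-23*g + S)) = 6*(S + (S - 23*g)) = 6*(-23*g + 2*S) = -138*g + 12*S)
r(V(-37, 13), k) - 1*837542 = (-138*(-2183) + 12*(-37)²) - 1*837542 = (301254 + 12*1369) - 837542 = (301254 + 16428) - 837542 = 317682 - 837542 = -519860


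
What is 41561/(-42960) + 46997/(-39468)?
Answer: -304943389/141295440 ≈ -2.1582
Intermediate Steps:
41561/(-42960) + 46997/(-39468) = 41561*(-1/42960) + 46997*(-1/39468) = -41561/42960 - 46997/39468 = -304943389/141295440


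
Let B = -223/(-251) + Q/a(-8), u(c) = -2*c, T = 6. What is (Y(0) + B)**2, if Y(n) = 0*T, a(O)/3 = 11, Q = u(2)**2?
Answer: 129390625/68608089 ≈ 1.8859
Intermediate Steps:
Q = 16 (Q = (-2*2)**2 = (-4)**2 = 16)
a(O) = 33 (a(O) = 3*11 = 33)
B = 11375/8283 (B = -223/(-251) + 16/33 = -223*(-1/251) + 16*(1/33) = 223/251 + 16/33 = 11375/8283 ≈ 1.3733)
Y(n) = 0 (Y(n) = 0*6 = 0)
(Y(0) + B)**2 = (0 + 11375/8283)**2 = (11375/8283)**2 = 129390625/68608089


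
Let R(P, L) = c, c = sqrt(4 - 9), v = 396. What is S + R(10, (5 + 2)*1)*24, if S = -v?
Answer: -396 + 24*I*sqrt(5) ≈ -396.0 + 53.666*I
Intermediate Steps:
c = I*sqrt(5) (c = sqrt(-5) = I*sqrt(5) ≈ 2.2361*I)
R(P, L) = I*sqrt(5)
S = -396 (S = -1*396 = -396)
S + R(10, (5 + 2)*1)*24 = -396 + (I*sqrt(5))*24 = -396 + 24*I*sqrt(5)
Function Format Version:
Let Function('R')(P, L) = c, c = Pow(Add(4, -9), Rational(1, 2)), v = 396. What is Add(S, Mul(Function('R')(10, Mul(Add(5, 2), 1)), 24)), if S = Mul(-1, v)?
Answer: Add(-396, Mul(24, I, Pow(5, Rational(1, 2)))) ≈ Add(-396.00, Mul(53.666, I))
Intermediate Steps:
c = Mul(I, Pow(5, Rational(1, 2))) (c = Pow(-5, Rational(1, 2)) = Mul(I, Pow(5, Rational(1, 2))) ≈ Mul(2.2361, I))
Function('R')(P, L) = Mul(I, Pow(5, Rational(1, 2)))
S = -396 (S = Mul(-1, 396) = -396)
Add(S, Mul(Function('R')(10, Mul(Add(5, 2), 1)), 24)) = Add(-396, Mul(Mul(I, Pow(5, Rational(1, 2))), 24)) = Add(-396, Mul(24, I, Pow(5, Rational(1, 2))))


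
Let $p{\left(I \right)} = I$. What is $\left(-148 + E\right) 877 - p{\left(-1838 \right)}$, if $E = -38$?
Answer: $-161284$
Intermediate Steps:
$\left(-148 + E\right) 877 - p{\left(-1838 \right)} = \left(-148 - 38\right) 877 - -1838 = \left(-186\right) 877 + 1838 = -163122 + 1838 = -161284$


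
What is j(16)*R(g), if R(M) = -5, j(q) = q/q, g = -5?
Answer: -5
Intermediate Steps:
j(q) = 1
j(16)*R(g) = 1*(-5) = -5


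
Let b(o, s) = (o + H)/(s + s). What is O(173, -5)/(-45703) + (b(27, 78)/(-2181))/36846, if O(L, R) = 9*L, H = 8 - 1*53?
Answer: -1084392988541/31830452693676 ≈ -0.034068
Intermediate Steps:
H = -45 (H = 8 - 53 = -45)
b(o, s) = (-45 + o)/(2*s) (b(o, s) = (o - 45)/(s + s) = (-45 + o)/((2*s)) = (-45 + o)*(1/(2*s)) = (-45 + o)/(2*s))
O(173, -5)/(-45703) + (b(27, 78)/(-2181))/36846 = (9*173)/(-45703) + (((½)*(-45 + 27)/78)/(-2181))/36846 = 1557*(-1/45703) + (((½)*(1/78)*(-18))*(-1/2181))*(1/36846) = -1557/45703 - 3/26*(-1/2181)*(1/36846) = -1557/45703 + (1/18902)*(1/36846) = -1557/45703 + 1/696463092 = -1084392988541/31830452693676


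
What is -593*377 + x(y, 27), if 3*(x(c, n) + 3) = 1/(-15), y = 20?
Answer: -10060381/45 ≈ -2.2356e+5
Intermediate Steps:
x(c, n) = -136/45 (x(c, n) = -3 + (1/3)/(-15) = -3 + (1/3)*(-1/15) = -3 - 1/45 = -136/45)
-593*377 + x(y, 27) = -593*377 - 136/45 = -223561 - 136/45 = -10060381/45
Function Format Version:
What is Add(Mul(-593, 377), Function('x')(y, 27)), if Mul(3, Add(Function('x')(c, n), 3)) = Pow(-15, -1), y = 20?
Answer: Rational(-10060381, 45) ≈ -2.2356e+5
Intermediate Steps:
Function('x')(c, n) = Rational(-136, 45) (Function('x')(c, n) = Add(-3, Mul(Rational(1, 3), Pow(-15, -1))) = Add(-3, Mul(Rational(1, 3), Rational(-1, 15))) = Add(-3, Rational(-1, 45)) = Rational(-136, 45))
Add(Mul(-593, 377), Function('x')(y, 27)) = Add(Mul(-593, 377), Rational(-136, 45)) = Add(-223561, Rational(-136, 45)) = Rational(-10060381, 45)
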